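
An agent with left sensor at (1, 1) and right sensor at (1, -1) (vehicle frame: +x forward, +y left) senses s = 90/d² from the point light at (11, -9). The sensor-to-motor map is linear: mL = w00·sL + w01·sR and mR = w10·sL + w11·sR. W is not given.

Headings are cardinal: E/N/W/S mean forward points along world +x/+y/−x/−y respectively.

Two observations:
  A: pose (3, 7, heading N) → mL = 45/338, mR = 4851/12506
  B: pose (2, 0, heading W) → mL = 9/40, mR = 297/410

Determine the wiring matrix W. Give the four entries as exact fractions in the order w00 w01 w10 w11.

0 1/2 1/2 1

obs A: pose=(3,7,N) → sL=9/37, sR=45/169, mL=45/338, mR=4851/12506
obs B: pose=(2,0,W) → sL=45/82, sR=9/20, mL=9/40, mR=297/410
sensor matrix S = [[9/37, 45/169], [45/82, 9/20]]; det S = -188001/5127460
solve [mL_A; mL_B] = S·[w00; w01] and [mR_A; mR_B] = S·[w10; w11]:
  w00 = 0, w01 = 1/2, w10 = 1/2, w11 = 1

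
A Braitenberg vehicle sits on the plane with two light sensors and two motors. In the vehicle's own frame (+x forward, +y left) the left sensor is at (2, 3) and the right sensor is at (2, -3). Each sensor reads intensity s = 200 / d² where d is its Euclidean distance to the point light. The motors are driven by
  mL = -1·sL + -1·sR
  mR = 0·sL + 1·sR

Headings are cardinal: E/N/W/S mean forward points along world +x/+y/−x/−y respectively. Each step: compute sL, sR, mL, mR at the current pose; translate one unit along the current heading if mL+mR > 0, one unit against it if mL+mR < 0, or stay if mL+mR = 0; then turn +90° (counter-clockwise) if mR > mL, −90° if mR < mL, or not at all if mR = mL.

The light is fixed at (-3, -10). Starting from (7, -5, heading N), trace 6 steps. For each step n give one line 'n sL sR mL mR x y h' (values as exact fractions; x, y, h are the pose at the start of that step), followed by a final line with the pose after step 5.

0 100/49 100/109 -15800/5341 100/109 7 -5 N
1 40/13 200/113 -7120/1469 200/113 7 -6 W
2 1 50/17 -67/17 50/17 8 -6 S
3 200/233 200/173 -81200/40309 200/173 8 -5 E
4 100/49 100/109 -15800/5341 100/109 7 -5 N
5 40/13 200/113 -7120/1469 200/113 7 -6 W
final 8 -6 S

n=0: pose=(7,-5,N); sL=100/49, sR=100/109; mL=-15800/5341, mR=100/109; mL+mR=-100/49 → advance -1; mR−mL=20700/5341 → turn +1·90°
n=1: pose=(7,-6,W); sL=40/13, sR=200/113; mL=-7120/1469, mR=200/113; mL+mR=-40/13 → advance -1; mR−mL=9720/1469 → turn +1·90°
n=2: pose=(8,-6,S); sL=1, sR=50/17; mL=-67/17, mR=50/17; mL+mR=-1 → advance -1; mR−mL=117/17 → turn +1·90°
n=3: pose=(8,-5,E); sL=200/233, sR=200/173; mL=-81200/40309, mR=200/173; mL+mR=-200/233 → advance -1; mR−mL=127800/40309 → turn +1·90°
n=4: pose=(7,-5,N); sL=100/49, sR=100/109; mL=-15800/5341, mR=100/109; mL+mR=-100/49 → advance -1; mR−mL=20700/5341 → turn +1·90°
n=5: pose=(7,-6,W); sL=40/13, sR=200/113; mL=-7120/1469, mR=200/113; mL+mR=-40/13 → advance -1; mR−mL=9720/1469 → turn +1·90°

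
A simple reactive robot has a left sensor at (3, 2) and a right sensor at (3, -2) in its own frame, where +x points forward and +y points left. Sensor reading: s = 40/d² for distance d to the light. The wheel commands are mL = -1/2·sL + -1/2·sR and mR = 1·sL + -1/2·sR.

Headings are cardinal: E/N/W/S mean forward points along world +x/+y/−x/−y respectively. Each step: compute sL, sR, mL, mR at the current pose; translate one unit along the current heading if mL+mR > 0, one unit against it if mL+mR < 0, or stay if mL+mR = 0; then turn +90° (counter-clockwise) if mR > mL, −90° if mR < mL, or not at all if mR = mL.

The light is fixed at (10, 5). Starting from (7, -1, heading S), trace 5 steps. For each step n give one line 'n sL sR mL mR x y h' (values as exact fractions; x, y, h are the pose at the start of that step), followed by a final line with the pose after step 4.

0 20/41 20/53 -940/2173 650/2173 7 -1 S
1 40/9 40/49 -1160/441 1780/441 7 0 E
2 2 10 -6 -3 8 0 N
3 40/89 40/41 -2600/3649 -140/3649 8 -1 W
4 20/41 4/9 -172/369 98/369 9 -1 S
final 9 0 E

n=0: pose=(7,-1,S); sL=20/41, sR=20/53; mL=-940/2173, mR=650/2173; mL+mR=-290/2173 → advance -1; mR−mL=30/41 → turn +1·90°
n=1: pose=(7,0,E); sL=40/9, sR=40/49; mL=-1160/441, mR=1780/441; mL+mR=620/441 → advance +1; mR−mL=20/3 → turn +1·90°
n=2: pose=(8,0,N); sL=2, sR=10; mL=-6, mR=-3; mL+mR=-9 → advance -1; mR−mL=3 → turn +1·90°
n=3: pose=(8,-1,W); sL=40/89, sR=40/41; mL=-2600/3649, mR=-140/3649; mL+mR=-2740/3649 → advance -1; mR−mL=60/89 → turn +1·90°
n=4: pose=(9,-1,S); sL=20/41, sR=4/9; mL=-172/369, mR=98/369; mL+mR=-74/369 → advance -1; mR−mL=30/41 → turn +1·90°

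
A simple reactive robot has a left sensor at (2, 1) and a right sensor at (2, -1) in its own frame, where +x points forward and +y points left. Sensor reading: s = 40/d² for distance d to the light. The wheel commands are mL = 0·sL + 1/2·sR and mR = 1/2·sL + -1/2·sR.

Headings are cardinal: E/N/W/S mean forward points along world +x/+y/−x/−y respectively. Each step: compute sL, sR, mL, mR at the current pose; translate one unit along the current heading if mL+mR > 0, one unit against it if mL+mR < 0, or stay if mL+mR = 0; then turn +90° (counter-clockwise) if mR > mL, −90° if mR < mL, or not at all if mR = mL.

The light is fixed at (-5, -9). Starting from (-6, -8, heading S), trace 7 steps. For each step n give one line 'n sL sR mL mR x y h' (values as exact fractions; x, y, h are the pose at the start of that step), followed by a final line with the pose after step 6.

0 40 8 4 16 -6 -8 S
1 20 20 10 0 -6 -9 E
2 8 8 4 0 -5 -9 S
3 5 10 5 -5/2 -5 -10 W
4 8 40 20 -16 -6 -10 N
5 20 20 10 0 -6 -9 E
6 8 8 4 0 -5 -9 S
final -5 -10 W

n=0: pose=(-6,-8,S); sL=40, sR=8; mL=4, mR=16; mL+mR=20 → advance +1; mR−mL=12 → turn +1·90°
n=1: pose=(-6,-9,E); sL=20, sR=20; mL=10, mR=0; mL+mR=10 → advance +1; mR−mL=-10 → turn -1·90°
n=2: pose=(-5,-9,S); sL=8, sR=8; mL=4, mR=0; mL+mR=4 → advance +1; mR−mL=-4 → turn -1·90°
n=3: pose=(-5,-10,W); sL=5, sR=10; mL=5, mR=-5/2; mL+mR=5/2 → advance +1; mR−mL=-15/2 → turn -1·90°
n=4: pose=(-6,-10,N); sL=8, sR=40; mL=20, mR=-16; mL+mR=4 → advance +1; mR−mL=-36 → turn -1·90°
n=5: pose=(-6,-9,E); sL=20, sR=20; mL=10, mR=0; mL+mR=10 → advance +1; mR−mL=-10 → turn -1·90°
n=6: pose=(-5,-9,S); sL=8, sR=8; mL=4, mR=0; mL+mR=4 → advance +1; mR−mL=-4 → turn -1·90°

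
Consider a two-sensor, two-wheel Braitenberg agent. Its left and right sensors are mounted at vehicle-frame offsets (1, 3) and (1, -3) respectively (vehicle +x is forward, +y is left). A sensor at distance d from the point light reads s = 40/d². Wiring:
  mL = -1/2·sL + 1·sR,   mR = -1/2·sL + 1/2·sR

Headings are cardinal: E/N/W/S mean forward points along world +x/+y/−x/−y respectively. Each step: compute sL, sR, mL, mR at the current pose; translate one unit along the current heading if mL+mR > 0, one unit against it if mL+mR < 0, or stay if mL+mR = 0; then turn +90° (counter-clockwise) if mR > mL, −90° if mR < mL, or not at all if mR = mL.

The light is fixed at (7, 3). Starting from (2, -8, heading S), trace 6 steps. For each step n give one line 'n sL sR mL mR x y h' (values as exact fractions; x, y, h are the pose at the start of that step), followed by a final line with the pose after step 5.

0 10/37 5/26 55/962 -75/1924 2 -8 S
1 40/261 40/117 100/377 320/3393 2 -9 W
2 20/101 4/13 274/1313 72/1313 1 -9 N
3 40/89 40/221 -860/19669 -2640/19669 1 -8 E
4 1/4 10/61 19/488 -21/488 0 -8 S
5 40/233 40/113 7060/26329 2400/26329 0 -7 W
final -1 -7 N

n=0: pose=(2,-8,S); sL=10/37, sR=5/26; mL=55/962, mR=-75/1924; mL+mR=35/1924 → advance +1; mR−mL=-5/52 → turn -1·90°
n=1: pose=(2,-9,W); sL=40/261, sR=40/117; mL=100/377, mR=320/3393; mL+mR=1220/3393 → advance +1; mR−mL=-20/117 → turn -1·90°
n=2: pose=(1,-9,N); sL=20/101, sR=4/13; mL=274/1313, mR=72/1313; mL+mR=346/1313 → advance +1; mR−mL=-2/13 → turn -1·90°
n=3: pose=(1,-8,E); sL=40/89, sR=40/221; mL=-860/19669, mR=-2640/19669; mL+mR=-3500/19669 → advance -1; mR−mL=-20/221 → turn -1·90°
n=4: pose=(0,-8,S); sL=1/4, sR=10/61; mL=19/488, mR=-21/488; mL+mR=-1/244 → advance -1; mR−mL=-5/61 → turn -1·90°
n=5: pose=(0,-7,W); sL=40/233, sR=40/113; mL=7060/26329, mR=2400/26329; mL+mR=9460/26329 → advance +1; mR−mL=-20/113 → turn -1·90°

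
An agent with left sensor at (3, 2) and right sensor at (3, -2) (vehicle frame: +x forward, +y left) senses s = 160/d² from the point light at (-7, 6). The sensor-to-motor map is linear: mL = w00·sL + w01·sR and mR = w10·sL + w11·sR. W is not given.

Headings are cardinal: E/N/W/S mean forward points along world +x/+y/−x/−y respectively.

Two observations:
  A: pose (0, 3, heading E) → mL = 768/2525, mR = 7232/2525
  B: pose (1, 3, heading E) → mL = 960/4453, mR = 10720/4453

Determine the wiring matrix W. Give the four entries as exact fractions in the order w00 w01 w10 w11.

obs A: pose=(0,3,E) → sL=160/101, sR=32/25, mL=768/2525, mR=7232/2525
obs B: pose=(1,3,E) → sL=80/61, sR=80/73, mL=960/4453, mR=10720/4453
sensor matrix S = [[160/101, 32/25], [80/61, 80/73]]; det S = 129024/2248765
solve [mL_A; mL_B] = S·[w00; w01] and [mR_A; mR_B] = S·[w10; w11]:
  w00 = 1, w01 = -1, w10 = 1, w11 = 1

1 -1 1 1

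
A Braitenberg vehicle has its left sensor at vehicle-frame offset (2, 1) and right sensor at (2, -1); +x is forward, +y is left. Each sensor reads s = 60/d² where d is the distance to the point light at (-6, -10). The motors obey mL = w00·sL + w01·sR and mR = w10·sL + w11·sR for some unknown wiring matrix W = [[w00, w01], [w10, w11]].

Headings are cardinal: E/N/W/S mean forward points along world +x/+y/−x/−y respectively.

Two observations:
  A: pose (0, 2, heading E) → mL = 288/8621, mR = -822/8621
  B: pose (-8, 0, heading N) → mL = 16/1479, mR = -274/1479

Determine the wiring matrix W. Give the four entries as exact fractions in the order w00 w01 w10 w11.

obs A: pose=(0,2,E) → sL=60/233, sR=12/37, mL=288/8621, mR=-822/8621
obs B: pose=(-8,0,N) → sL=20/51, sR=12/29, mL=16/1479, mR=-274/1479
sensor matrix S = [[60/233, 12/37], [20/51, 12/29]]; det S = -87680/4250153
solve [mL_A; mL_B] = S·[w00; w01] and [mR_A; mR_B] = S·[w10; w11]:
  w00 = -1/2, w01 = 1/2, w10 = -1, w11 = 1/2

-1/2 1/2 -1 1/2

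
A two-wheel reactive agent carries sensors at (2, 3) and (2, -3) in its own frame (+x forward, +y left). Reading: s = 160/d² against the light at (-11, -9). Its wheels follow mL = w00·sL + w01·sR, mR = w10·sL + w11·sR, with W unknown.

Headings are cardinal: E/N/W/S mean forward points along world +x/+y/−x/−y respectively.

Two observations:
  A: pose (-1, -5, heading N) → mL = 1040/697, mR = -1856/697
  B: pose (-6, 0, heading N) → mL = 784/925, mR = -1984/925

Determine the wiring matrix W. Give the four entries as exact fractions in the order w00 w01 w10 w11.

obs A: pose=(-1,-5,N) → sL=32/17, sR=32/41, mL=1040/697, mR=-1856/697
obs B: pose=(-6,0,N) → sL=32/25, sR=32/37, mL=784/925, mR=-1984/925
sensor matrix S = [[32/17, 32/41], [32/25, 32/37]]; det S = 405504/644725
solve [mL_A; mL_B] = S·[w00; w01] and [mR_A; mR_B] = S·[w10; w11]:
  w00 = 1, w01 = -1/2, w10 = -1, w11 = -1

1 -1/2 -1 -1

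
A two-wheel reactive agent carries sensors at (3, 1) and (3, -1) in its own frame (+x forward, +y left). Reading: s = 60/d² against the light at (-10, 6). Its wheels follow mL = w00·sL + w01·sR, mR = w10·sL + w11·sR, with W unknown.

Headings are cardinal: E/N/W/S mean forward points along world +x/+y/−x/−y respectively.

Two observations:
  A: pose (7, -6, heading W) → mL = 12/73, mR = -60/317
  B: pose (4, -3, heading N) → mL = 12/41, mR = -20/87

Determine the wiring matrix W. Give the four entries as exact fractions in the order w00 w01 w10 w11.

obs A: pose=(7,-6,W) → sL=12/73, sR=60/317, mL=12/73, mR=-60/317
obs B: pose=(4,-3,N) → sL=12/41, sR=20/87, mL=12/41, mR=-20/87
sensor matrix S = [[12/73, 60/317], [12/41, 20/87]]; det S = -484480/27514649
solve [mL_A; mL_B] = S·[w00; w01] and [mR_A; mR_B] = S·[w10; w11]:
  w00 = 1, w01 = 0, w10 = 0, w11 = -1

1 0 0 -1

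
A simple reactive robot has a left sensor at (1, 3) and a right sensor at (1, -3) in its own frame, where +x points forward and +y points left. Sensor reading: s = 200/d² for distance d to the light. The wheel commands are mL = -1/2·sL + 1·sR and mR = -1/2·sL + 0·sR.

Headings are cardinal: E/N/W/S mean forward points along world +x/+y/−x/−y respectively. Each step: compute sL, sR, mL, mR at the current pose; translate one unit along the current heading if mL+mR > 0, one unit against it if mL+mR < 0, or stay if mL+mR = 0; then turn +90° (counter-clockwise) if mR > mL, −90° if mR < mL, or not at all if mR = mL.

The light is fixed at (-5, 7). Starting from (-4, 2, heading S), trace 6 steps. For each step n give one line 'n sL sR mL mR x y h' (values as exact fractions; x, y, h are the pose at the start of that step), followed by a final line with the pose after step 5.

0 50/13 5 40/13 -25/13 -4 2 S
1 200/81 200/9 1700/81 -100/81 -4 1 W
2 100/17 100/17 50/17 -50/17 -5 1 N
3 20 100/41 -310/41 -10 -5 1 E
4 200/53 40/13 820/689 -100/53 -6 1 S
5 50/17 25 400/17 -25/17 -6 2 W
final -7 2 N

n=0: pose=(-4,2,S); sL=50/13, sR=5; mL=40/13, mR=-25/13; mL+mR=15/13 → advance +1; mR−mL=-5 → turn -1·90°
n=1: pose=(-4,1,W); sL=200/81, sR=200/9; mL=1700/81, mR=-100/81; mL+mR=1600/81 → advance +1; mR−mL=-200/9 → turn -1·90°
n=2: pose=(-5,1,N); sL=100/17, sR=100/17; mL=50/17, mR=-50/17; mL+mR=0 → advance +0; mR−mL=-100/17 → turn -1·90°
n=3: pose=(-5,1,E); sL=20, sR=100/41; mL=-310/41, mR=-10; mL+mR=-720/41 → advance -1; mR−mL=-100/41 → turn -1·90°
n=4: pose=(-6,1,S); sL=200/53, sR=40/13; mL=820/689, mR=-100/53; mL+mR=-480/689 → advance -1; mR−mL=-40/13 → turn -1·90°
n=5: pose=(-6,2,W); sL=50/17, sR=25; mL=400/17, mR=-25/17; mL+mR=375/17 → advance +1; mR−mL=-25 → turn -1·90°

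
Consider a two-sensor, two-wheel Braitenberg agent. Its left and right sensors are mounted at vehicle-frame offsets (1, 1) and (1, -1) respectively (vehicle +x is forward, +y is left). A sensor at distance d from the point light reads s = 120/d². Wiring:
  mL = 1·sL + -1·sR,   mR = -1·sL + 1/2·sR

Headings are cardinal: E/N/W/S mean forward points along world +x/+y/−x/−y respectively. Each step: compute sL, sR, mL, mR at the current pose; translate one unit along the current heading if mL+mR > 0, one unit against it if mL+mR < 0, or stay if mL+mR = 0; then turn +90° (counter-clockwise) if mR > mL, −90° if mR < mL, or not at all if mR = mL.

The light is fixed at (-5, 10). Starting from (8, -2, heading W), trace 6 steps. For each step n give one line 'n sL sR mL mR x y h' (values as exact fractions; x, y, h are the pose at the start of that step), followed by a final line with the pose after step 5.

0 120/313 24/53 -1152/16589 -2604/16589 8 -2 W
1 12/29 60/173 336/5017 -1206/5017 9 -2 N
2 40/123 120/421 2080/51783 -9460/51783 9 -3 E
3 15/49 6/17 -39/833 -108/833 8 -3 S
4 120/313 24/53 -1152/16589 -2604/16589 8 -2 W
5 12/29 60/173 336/5017 -1206/5017 9 -2 N
final 9 -3 E

n=0: pose=(8,-2,W); sL=120/313, sR=24/53; mL=-1152/16589, mR=-2604/16589; mL+mR=-12/53 → advance -1; mR−mL=-1452/16589 → turn -1·90°
n=1: pose=(9,-2,N); sL=12/29, sR=60/173; mL=336/5017, mR=-1206/5017; mL+mR=-30/173 → advance -1; mR−mL=-1542/5017 → turn -1·90°
n=2: pose=(9,-3,E); sL=40/123, sR=120/421; mL=2080/51783, mR=-9460/51783; mL+mR=-60/421 → advance -1; mR−mL=-11540/51783 → turn -1·90°
n=3: pose=(8,-3,S); sL=15/49, sR=6/17; mL=-39/833, mR=-108/833; mL+mR=-3/17 → advance -1; mR−mL=-69/833 → turn -1·90°
n=4: pose=(8,-2,W); sL=120/313, sR=24/53; mL=-1152/16589, mR=-2604/16589; mL+mR=-12/53 → advance -1; mR−mL=-1452/16589 → turn -1·90°
n=5: pose=(9,-2,N); sL=12/29, sR=60/173; mL=336/5017, mR=-1206/5017; mL+mR=-30/173 → advance -1; mR−mL=-1542/5017 → turn -1·90°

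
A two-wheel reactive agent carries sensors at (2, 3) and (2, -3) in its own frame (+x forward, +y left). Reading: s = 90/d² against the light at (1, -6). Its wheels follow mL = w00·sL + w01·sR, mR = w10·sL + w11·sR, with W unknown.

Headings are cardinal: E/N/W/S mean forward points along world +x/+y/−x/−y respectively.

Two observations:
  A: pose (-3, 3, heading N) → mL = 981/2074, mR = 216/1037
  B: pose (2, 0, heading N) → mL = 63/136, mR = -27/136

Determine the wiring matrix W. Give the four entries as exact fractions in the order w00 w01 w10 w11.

-1/2 1 -1 1

obs A: pose=(-3,3,N) → sL=9/17, sR=45/61, mL=981/2074, mR=216/1037
obs B: pose=(2,0,N) → sL=45/34, sR=9/8, mL=63/136, mR=-27/136
sensor matrix S = [[9/17, 45/61], [45/34, 9/8]]; det S = -3159/8296
solve [mL_A; mL_B] = S·[w00; w01] and [mR_A; mR_B] = S·[w10; w11]:
  w00 = -1/2, w01 = 1, w10 = -1, w11 = 1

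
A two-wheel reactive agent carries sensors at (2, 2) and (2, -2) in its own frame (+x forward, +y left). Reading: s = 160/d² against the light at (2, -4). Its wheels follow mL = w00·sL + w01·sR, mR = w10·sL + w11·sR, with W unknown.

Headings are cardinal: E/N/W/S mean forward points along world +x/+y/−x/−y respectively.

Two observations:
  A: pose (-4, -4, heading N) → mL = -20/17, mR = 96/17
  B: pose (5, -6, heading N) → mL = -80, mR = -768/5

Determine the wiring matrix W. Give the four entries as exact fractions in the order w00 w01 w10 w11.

-1/2 0 -1 1

obs A: pose=(-4,-4,N) → sL=40/17, sR=8, mL=-20/17, mR=96/17
obs B: pose=(5,-6,N) → sL=160, sR=32/5, mL=-80, mR=-768/5
sensor matrix S = [[40/17, 8], [160, 32/5]]; det S = -21504/17
solve [mL_A; mL_B] = S·[w00; w01] and [mR_A; mR_B] = S·[w10; w11]:
  w00 = -1/2, w01 = 0, w10 = -1, w11 = 1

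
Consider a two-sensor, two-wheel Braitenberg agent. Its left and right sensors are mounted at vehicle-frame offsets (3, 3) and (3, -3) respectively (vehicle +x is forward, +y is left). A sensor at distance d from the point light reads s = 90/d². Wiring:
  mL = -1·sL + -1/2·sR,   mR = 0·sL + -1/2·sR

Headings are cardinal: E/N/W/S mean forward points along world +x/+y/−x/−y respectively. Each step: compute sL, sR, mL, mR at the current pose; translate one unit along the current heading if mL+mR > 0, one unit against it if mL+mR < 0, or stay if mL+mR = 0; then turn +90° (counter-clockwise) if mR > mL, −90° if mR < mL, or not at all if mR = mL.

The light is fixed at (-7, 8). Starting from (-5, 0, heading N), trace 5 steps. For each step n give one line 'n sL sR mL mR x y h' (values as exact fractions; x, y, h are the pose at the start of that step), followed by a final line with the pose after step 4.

0 45/13 9/5 -567/130 -9/10 -5 0 N
1 18/29 90/37 -1971/1073 -45/37 -5 -1 W
2 1/2 5/8 -13/16 -5/16 -4 -1 S
3 90/61 90/157 -16875/9577 -45/157 -4 0 E
4 45/13 9/5 -567/130 -9/10 -5 0 N
final -5 -1 W

n=0: pose=(-5,0,N); sL=45/13, sR=9/5; mL=-567/130, mR=-9/10; mL+mR=-342/65 → advance -1; mR−mL=45/13 → turn +1·90°
n=1: pose=(-5,-1,W); sL=18/29, sR=90/37; mL=-1971/1073, mR=-45/37; mL+mR=-3276/1073 → advance -1; mR−mL=18/29 → turn +1·90°
n=2: pose=(-4,-1,S); sL=1/2, sR=5/8; mL=-13/16, mR=-5/16; mL+mR=-9/8 → advance -1; mR−mL=1/2 → turn +1·90°
n=3: pose=(-4,0,E); sL=90/61, sR=90/157; mL=-16875/9577, mR=-45/157; mL+mR=-19620/9577 → advance -1; mR−mL=90/61 → turn +1·90°
n=4: pose=(-5,0,N); sL=45/13, sR=9/5; mL=-567/130, mR=-9/10; mL+mR=-342/65 → advance -1; mR−mL=45/13 → turn +1·90°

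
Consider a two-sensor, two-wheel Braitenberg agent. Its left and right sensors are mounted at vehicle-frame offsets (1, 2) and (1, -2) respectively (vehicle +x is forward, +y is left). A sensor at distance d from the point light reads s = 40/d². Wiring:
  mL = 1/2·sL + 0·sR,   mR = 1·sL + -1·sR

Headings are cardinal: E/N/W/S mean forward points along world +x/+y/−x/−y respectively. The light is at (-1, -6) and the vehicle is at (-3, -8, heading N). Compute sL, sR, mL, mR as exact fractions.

left sensor world pos  = (-5, -7); dL² = 17
right sensor world pos = (-1, -7); dR² = 1
sL = 40/17 = 40/17
sR = 40/1 = 40
mL = 1/2·sL + 0·sR = 20/17
mR = 1·sL + -1·sR = -640/17

40/17 40 20/17 -640/17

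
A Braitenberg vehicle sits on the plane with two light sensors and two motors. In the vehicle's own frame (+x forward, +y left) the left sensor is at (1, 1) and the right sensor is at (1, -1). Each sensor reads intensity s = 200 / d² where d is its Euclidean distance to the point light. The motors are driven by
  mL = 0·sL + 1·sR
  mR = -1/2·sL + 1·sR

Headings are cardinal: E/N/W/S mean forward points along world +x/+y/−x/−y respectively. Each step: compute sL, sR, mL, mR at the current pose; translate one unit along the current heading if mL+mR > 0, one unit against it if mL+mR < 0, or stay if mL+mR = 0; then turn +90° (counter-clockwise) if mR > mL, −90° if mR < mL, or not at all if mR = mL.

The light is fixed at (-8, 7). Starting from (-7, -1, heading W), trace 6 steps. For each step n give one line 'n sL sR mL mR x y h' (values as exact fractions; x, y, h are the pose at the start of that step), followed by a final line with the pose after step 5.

n=0: pose=(-7,-1,W); sL=200/81, sR=200/49; mL=200/49, mR=11300/3969; mL+mR=27500/3969 → advance +1; mR−mL=-100/81 → turn -1·90°
n=1: pose=(-8,-1,N); sL=4, sR=4; mL=4, mR=2; mL+mR=6 → advance +1; mR−mL=-2 → turn -1·90°
n=2: pose=(-8,0,E); sL=200/37, sR=40/13; mL=40/13, mR=180/481; mL+mR=1660/481 → advance +1; mR−mL=-100/37 → turn -1·90°
n=3: pose=(-7,0,S); sL=50/17, sR=25/8; mL=25/8, mR=225/136; mL+mR=325/68 → advance +1; mR−mL=-25/17 → turn -1·90°
n=4: pose=(-7,-1,W); sL=200/81, sR=200/49; mL=200/49, mR=11300/3969; mL+mR=27500/3969 → advance +1; mR−mL=-100/81 → turn -1·90°
n=5: pose=(-8,-1,N); sL=4, sR=4; mL=4, mR=2; mL+mR=6 → advance +1; mR−mL=-2 → turn -1·90°

0 200/81 200/49 200/49 11300/3969 -7 -1 W
1 4 4 4 2 -8 -1 N
2 200/37 40/13 40/13 180/481 -8 0 E
3 50/17 25/8 25/8 225/136 -7 0 S
4 200/81 200/49 200/49 11300/3969 -7 -1 W
5 4 4 4 2 -8 -1 N
final -8 0 E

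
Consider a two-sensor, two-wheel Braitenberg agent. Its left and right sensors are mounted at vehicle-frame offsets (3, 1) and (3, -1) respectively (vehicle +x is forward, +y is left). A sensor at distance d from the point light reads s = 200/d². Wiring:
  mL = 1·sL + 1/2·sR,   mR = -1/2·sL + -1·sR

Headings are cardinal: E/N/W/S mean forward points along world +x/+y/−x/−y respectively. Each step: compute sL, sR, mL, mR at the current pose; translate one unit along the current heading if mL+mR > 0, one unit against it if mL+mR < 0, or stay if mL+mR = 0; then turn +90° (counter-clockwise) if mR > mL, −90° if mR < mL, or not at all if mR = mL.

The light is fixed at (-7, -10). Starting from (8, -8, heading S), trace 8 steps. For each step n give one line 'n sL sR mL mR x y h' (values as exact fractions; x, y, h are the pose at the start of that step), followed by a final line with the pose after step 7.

0 200/257 200/197 65100/50629 -71100/50629 8 -8 S
1 50/37 5/4 585/296 -285/148 8 -7 W
2 40/41 200/261 14540/10701 -13420/10701 7 -7 N
3 100/157 100/149 22750/23393 -23150/23393 7 -6 E
4 200/197 40/29 9740/5713 -10780/5713 6 -6 S
5 50/29 25/17 2425/986 -1150/493 6 -5 W
6 40/37 200/233 13020/8621 -12060/8621 5 -5 N
7 100/137 4/5 774/685 -798/685 5 -4 E
final 4 -4 S

n=0: pose=(8,-8,S); sL=200/257, sR=200/197; mL=65100/50629, mR=-71100/50629; mL+mR=-6000/50629 → advance -1; mR−mL=-136200/50629 → turn -1·90°
n=1: pose=(8,-7,W); sL=50/37, sR=5/4; mL=585/296, mR=-285/148; mL+mR=15/296 → advance +1; mR−mL=-1155/296 → turn -1·90°
n=2: pose=(7,-7,N); sL=40/41, sR=200/261; mL=14540/10701, mR=-13420/10701; mL+mR=1120/10701 → advance +1; mR−mL=-9320/3567 → turn -1·90°
n=3: pose=(7,-6,E); sL=100/157, sR=100/149; mL=22750/23393, mR=-23150/23393; mL+mR=-400/23393 → advance -1; mR−mL=-45900/23393 → turn -1·90°
n=4: pose=(6,-6,S); sL=200/197, sR=40/29; mL=9740/5713, mR=-10780/5713; mL+mR=-1040/5713 → advance -1; mR−mL=-20520/5713 → turn -1·90°
n=5: pose=(6,-5,W); sL=50/29, sR=25/17; mL=2425/986, mR=-1150/493; mL+mR=125/986 → advance +1; mR−mL=-4725/986 → turn -1·90°
n=6: pose=(5,-5,N); sL=40/37, sR=200/233; mL=13020/8621, mR=-12060/8621; mL+mR=960/8621 → advance +1; mR−mL=-25080/8621 → turn -1·90°
n=7: pose=(5,-4,E); sL=100/137, sR=4/5; mL=774/685, mR=-798/685; mL+mR=-24/685 → advance -1; mR−mL=-1572/685 → turn -1·90°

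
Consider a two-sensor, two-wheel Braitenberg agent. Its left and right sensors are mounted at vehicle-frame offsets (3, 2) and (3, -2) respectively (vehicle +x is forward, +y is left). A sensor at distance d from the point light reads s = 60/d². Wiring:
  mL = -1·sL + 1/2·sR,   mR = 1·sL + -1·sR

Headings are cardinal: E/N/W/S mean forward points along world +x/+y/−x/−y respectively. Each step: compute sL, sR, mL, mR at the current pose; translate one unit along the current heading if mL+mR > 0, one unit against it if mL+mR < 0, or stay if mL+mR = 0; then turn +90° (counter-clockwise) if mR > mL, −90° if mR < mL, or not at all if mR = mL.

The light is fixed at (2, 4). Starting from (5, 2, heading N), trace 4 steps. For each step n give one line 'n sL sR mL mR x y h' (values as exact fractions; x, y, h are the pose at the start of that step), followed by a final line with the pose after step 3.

0 30 30/13 -375/13 360/13 5 2 N
1 12/5 60 138/5 -288/5 5 1 W
2 15 5/3 -85/6 40/3 6 1 N
3 60/37 12 162/37 -384/37 6 0 W
final 7 0 N

n=0: pose=(5,2,N); sL=30, sR=30/13; mL=-375/13, mR=360/13; mL+mR=-15/13 → advance -1; mR−mL=735/13 → turn +1·90°
n=1: pose=(5,1,W); sL=12/5, sR=60; mL=138/5, mR=-288/5; mL+mR=-30 → advance -1; mR−mL=-426/5 → turn -1·90°
n=2: pose=(6,1,N); sL=15, sR=5/3; mL=-85/6, mR=40/3; mL+mR=-5/6 → advance -1; mR−mL=55/2 → turn +1·90°
n=3: pose=(6,0,W); sL=60/37, sR=12; mL=162/37, mR=-384/37; mL+mR=-6 → advance -1; mR−mL=-546/37 → turn -1·90°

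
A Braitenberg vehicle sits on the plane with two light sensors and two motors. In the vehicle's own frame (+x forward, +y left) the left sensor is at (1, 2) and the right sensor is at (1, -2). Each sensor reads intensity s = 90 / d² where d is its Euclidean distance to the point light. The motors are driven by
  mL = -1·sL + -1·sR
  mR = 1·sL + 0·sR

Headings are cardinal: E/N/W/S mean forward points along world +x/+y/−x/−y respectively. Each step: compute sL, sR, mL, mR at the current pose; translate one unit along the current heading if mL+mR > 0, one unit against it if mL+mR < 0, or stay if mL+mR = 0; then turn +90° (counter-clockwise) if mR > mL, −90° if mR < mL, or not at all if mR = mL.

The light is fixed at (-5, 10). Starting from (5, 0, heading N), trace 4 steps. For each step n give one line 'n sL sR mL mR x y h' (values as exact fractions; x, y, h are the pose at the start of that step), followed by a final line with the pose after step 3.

n=0: pose=(5,0,N); sL=18/29, sR=2/5; mL=-148/145, mR=18/29; mL+mR=-2/5 → advance -1; mR−mL=238/145 → turn +1·90°
n=1: pose=(5,-1,W); sL=9/25, sR=5/9; mL=-206/225, mR=9/25; mL+mR=-5/9 → advance -1; mR−mL=287/225 → turn +1·90°
n=2: pose=(6,-1,S); sL=90/313, sR=2/5; mL=-1076/1565, mR=90/313; mL+mR=-2/5 → advance -1; mR−mL=1526/1565 → turn +1·90°
n=3: pose=(6,0,E); sL=45/104, sR=5/16; mL=-155/208, mR=45/104; mL+mR=-5/16 → advance -1; mR−mL=245/208 → turn +1·90°

0 18/29 2/5 -148/145 18/29 5 0 N
1 9/25 5/9 -206/225 9/25 5 -1 W
2 90/313 2/5 -1076/1565 90/313 6 -1 S
3 45/104 5/16 -155/208 45/104 6 0 E
final 5 0 N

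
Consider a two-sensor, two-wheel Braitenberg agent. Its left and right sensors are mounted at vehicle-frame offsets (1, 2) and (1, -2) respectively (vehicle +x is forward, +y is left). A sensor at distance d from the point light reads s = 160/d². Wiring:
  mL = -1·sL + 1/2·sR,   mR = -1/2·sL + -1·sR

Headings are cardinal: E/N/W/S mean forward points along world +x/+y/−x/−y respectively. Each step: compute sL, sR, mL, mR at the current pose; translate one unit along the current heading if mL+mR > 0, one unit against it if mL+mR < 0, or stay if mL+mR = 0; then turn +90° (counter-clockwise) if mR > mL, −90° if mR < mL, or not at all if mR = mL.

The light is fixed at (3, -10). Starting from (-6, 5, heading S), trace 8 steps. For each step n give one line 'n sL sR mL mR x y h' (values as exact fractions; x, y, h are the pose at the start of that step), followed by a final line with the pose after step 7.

n=0: pose=(-6,5,S); sL=32/49, sR=160/317; mL=-6224/15533, mR=-12912/15533; mL+mR=-19136/15533 → advance -1; mR−mL=-6688/15533 → turn -1·90°
n=1: pose=(-6,6,W); sL=20/37, sR=20/53; mL=-690/1961, mR=-1270/1961; mL+mR=-1960/1961 → advance -1; mR−mL=-580/1961 → turn -1·90°
n=2: pose=(-5,6,N); sL=160/389, sR=32/65; mL=-4176/25285, mR=-17648/25285; mL+mR=-21824/25285 → advance -1; mR−mL=-13472/25285 → turn -1·90°
n=3: pose=(-5,5,E); sL=80/169, sR=80/109; mL=-1960/18421, mR=-17880/18421; mL+mR=-19840/18421 → advance -1; mR−mL=-15920/18421 → turn -1·90°
n=4: pose=(-6,5,S); sL=32/49, sR=160/317; mL=-6224/15533, mR=-12912/15533; mL+mR=-19136/15533 → advance -1; mR−mL=-6688/15533 → turn -1·90°
n=5: pose=(-6,6,W); sL=20/37, sR=20/53; mL=-690/1961, mR=-1270/1961; mL+mR=-1960/1961 → advance -1; mR−mL=-580/1961 → turn -1·90°
n=6: pose=(-5,6,N); sL=160/389, sR=32/65; mL=-4176/25285, mR=-17648/25285; mL+mR=-21824/25285 → advance -1; mR−mL=-13472/25285 → turn -1·90°
n=7: pose=(-5,5,E); sL=80/169, sR=80/109; mL=-1960/18421, mR=-17880/18421; mL+mR=-19840/18421 → advance -1; mR−mL=-15920/18421 → turn -1·90°

0 32/49 160/317 -6224/15533 -12912/15533 -6 5 S
1 20/37 20/53 -690/1961 -1270/1961 -6 6 W
2 160/389 32/65 -4176/25285 -17648/25285 -5 6 N
3 80/169 80/109 -1960/18421 -17880/18421 -5 5 E
4 32/49 160/317 -6224/15533 -12912/15533 -6 5 S
5 20/37 20/53 -690/1961 -1270/1961 -6 6 W
6 160/389 32/65 -4176/25285 -17648/25285 -5 6 N
7 80/169 80/109 -1960/18421 -17880/18421 -5 5 E
final -6 5 S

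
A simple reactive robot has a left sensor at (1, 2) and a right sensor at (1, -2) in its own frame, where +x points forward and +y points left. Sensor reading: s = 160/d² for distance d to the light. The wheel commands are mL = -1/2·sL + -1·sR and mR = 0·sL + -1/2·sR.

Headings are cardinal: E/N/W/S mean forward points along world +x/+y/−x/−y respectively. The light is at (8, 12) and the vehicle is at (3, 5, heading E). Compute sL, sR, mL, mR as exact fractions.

160/41 160/97 -14320/3977 -80/97

left sensor world pos  = (4, 7); dL² = 41
right sensor world pos = (4, 3); dR² = 97
sL = 160/41 = 160/41
sR = 160/97 = 160/97
mL = -1/2·sL + -1·sR = -14320/3977
mR = 0·sL + -1/2·sR = -80/97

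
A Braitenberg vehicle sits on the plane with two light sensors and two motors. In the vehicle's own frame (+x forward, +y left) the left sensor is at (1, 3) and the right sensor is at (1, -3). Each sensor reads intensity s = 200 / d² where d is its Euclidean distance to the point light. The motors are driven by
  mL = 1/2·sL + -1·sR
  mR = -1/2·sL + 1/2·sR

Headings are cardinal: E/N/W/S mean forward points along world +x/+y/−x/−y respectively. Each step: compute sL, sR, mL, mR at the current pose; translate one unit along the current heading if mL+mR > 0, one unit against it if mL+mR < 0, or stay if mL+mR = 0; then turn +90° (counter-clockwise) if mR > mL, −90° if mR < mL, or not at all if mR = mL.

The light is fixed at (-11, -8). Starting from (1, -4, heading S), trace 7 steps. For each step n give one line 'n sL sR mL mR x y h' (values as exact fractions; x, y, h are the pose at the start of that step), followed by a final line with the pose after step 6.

n=0: pose=(1,-4,S); sL=100/117, sR=20/9; mL=-70/39, mR=80/117; mL+mR=-10/9 → advance -1; mR−mL=290/117 → turn +1·90°
n=1: pose=(1,-3,E); sL=200/233, sR=200/173; mL=-29300/40309, mR=6000/40309; mL+mR=-100/173 → advance -1; mR−mL=35300/40309 → turn +1·90°
n=2: pose=(0,-3,N); sL=2, sR=25/29; mL=4/29, mR=-33/58; mL+mR=-25/58 → advance -1; mR−mL=-41/58 → turn -1·90°
n=3: pose=(0,-4,E); sL=200/193, sR=40/29; mL=-4820/5597, mR=960/5597; mL+mR=-20/29 → advance -1; mR−mL=5780/5597 → turn +1·90°
n=4: pose=(-1,-4,N); sL=100/37, sR=100/97; mL=1150/3589, mR=-3000/3589; mL+mR=-50/97 → advance -1; mR−mL=-4150/3589 → turn -1·90°
n=5: pose=(-1,-5,E); sL=200/157, sR=200/121; mL=-19300/18997, mR=3600/18997; mL+mR=-100/121 → advance -1; mR−mL=22900/18997 → turn +1·90°
n=6: pose=(-2,-5,N); sL=50/13, sR=5/4; mL=35/52, mR=-135/104; mL+mR=-5/8 → advance -1; mR−mL=-205/104 → turn -1·90°

0 100/117 20/9 -70/39 80/117 1 -4 S
1 200/233 200/173 -29300/40309 6000/40309 1 -3 E
2 2 25/29 4/29 -33/58 0 -3 N
3 200/193 40/29 -4820/5597 960/5597 0 -4 E
4 100/37 100/97 1150/3589 -3000/3589 -1 -4 N
5 200/157 200/121 -19300/18997 3600/18997 -1 -5 E
6 50/13 5/4 35/52 -135/104 -2 -5 N
final -2 -6 E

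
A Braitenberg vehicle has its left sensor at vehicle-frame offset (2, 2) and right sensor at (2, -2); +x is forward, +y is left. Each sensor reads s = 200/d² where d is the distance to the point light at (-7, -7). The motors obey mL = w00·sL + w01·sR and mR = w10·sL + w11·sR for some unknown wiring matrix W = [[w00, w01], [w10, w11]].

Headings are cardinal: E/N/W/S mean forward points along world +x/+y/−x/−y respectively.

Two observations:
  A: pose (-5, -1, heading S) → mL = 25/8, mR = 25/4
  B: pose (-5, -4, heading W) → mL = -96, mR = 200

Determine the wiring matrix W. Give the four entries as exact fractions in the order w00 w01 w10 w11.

obs A: pose=(-5,-1,S) → sL=25/4, sR=25/2, mL=25/8, mR=25/4
obs B: pose=(-5,-4,W) → sL=200, sR=8, mL=-96, mR=200
sensor matrix S = [[25/4, 25/2], [200, 8]]; det S = -2450
solve [mL_A; mL_B] = S·[w00; w01] and [mR_A; mR_B] = S·[w10; w11]:
  w00 = -1/2, w01 = 1/2, w10 = 1, w11 = 0

-1/2 1/2 1 0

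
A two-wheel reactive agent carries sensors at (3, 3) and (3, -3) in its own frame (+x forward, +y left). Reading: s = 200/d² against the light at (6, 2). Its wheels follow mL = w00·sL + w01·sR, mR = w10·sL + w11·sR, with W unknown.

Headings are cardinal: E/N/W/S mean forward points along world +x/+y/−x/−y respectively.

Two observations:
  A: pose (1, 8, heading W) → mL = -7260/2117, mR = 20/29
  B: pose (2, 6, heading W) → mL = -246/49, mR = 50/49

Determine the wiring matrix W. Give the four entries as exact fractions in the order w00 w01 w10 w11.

obs A: pose=(1,8,W) → sL=200/73, sR=40/29, mL=-7260/2117, mR=20/29
obs B: pose=(2,6,W) → sL=4, sR=100/49, mL=-246/49, mR=50/49
sensor matrix S = [[200/73, 40/29], [4, 100/49]]; det S = 7680/103733
solve [mL_A; mL_B] = S·[w00; w01] and [mR_A; mR_B] = S·[w10; w11]:
  w00 = -1, w01 = -1/2, w10 = 0, w11 = 1/2

-1 -1/2 0 1/2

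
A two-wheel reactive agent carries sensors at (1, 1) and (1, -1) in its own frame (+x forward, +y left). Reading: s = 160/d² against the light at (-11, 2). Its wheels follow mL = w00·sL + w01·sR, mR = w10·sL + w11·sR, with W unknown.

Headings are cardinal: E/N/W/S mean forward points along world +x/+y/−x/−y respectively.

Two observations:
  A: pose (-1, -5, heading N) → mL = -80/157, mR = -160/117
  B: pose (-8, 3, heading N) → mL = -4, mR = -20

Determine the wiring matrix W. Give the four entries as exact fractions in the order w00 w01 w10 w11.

0 -1/2 -1 0

obs A: pose=(-1,-5,N) → sL=160/117, sR=160/157, mL=-80/157, mR=-160/117
obs B: pose=(-8,3,N) → sL=20, sR=8, mL=-4, mR=-20
sensor matrix S = [[160/117, 160/157], [20, 8]]; det S = -173440/18369
solve [mL_A; mL_B] = S·[w00; w01] and [mR_A; mR_B] = S·[w10; w11]:
  w00 = 0, w01 = -1/2, w10 = -1, w11 = 0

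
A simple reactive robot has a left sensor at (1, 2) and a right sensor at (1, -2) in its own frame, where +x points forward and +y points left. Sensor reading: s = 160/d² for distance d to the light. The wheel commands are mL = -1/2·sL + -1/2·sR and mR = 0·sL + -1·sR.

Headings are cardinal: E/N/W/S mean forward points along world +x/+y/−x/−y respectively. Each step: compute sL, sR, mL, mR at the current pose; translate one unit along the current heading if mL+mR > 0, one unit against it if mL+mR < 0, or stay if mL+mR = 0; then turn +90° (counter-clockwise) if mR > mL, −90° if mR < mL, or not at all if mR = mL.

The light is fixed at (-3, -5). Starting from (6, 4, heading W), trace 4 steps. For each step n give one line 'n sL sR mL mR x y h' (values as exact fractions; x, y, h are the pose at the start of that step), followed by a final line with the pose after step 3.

0 160/113 32/37 -4768/4181 -32/37 6 4 W
1 10/13 5/4 -105/104 -5/4 7 4 S
2 32/29 32/45 -1184/1305 -32/45 7 5 W
3 16/25 80/81 -1648/2025 -80/81 8 5 S
final 8 6 W

n=0: pose=(6,4,W); sL=160/113, sR=32/37; mL=-4768/4181, mR=-32/37; mL+mR=-8384/4181 → advance -1; mR−mL=1152/4181 → turn +1·90°
n=1: pose=(7,4,S); sL=10/13, sR=5/4; mL=-105/104, mR=-5/4; mL+mR=-235/104 → advance -1; mR−mL=-25/104 → turn -1·90°
n=2: pose=(7,5,W); sL=32/29, sR=32/45; mL=-1184/1305, mR=-32/45; mL+mR=-704/435 → advance -1; mR−mL=256/1305 → turn +1·90°
n=3: pose=(8,5,S); sL=16/25, sR=80/81; mL=-1648/2025, mR=-80/81; mL+mR=-1216/675 → advance -1; mR−mL=-352/2025 → turn -1·90°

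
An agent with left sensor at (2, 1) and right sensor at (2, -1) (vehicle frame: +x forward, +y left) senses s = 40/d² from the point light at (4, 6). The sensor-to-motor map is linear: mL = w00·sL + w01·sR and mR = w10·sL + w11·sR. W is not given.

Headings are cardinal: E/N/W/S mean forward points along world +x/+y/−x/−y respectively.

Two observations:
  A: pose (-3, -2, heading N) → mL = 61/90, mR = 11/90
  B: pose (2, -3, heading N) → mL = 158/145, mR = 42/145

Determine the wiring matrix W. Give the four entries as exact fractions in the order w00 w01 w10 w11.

obs A: pose=(-3,-2,N) → sL=2/5, sR=5/9, mL=61/90, mR=11/90
obs B: pose=(2,-3,N) → sL=20/29, sR=4/5, mL=158/145, mR=42/145
sensor matrix S = [[2/5, 5/9], [20/29, 4/5]]; det S = -412/6525
solve [mL_A; mL_B] = S·[w00; w01] and [mR_A; mR_B] = S·[w10; w11]:
  w00 = 1, w01 = 1/2, w10 = 1, w11 = -1/2

1 1/2 1 -1/2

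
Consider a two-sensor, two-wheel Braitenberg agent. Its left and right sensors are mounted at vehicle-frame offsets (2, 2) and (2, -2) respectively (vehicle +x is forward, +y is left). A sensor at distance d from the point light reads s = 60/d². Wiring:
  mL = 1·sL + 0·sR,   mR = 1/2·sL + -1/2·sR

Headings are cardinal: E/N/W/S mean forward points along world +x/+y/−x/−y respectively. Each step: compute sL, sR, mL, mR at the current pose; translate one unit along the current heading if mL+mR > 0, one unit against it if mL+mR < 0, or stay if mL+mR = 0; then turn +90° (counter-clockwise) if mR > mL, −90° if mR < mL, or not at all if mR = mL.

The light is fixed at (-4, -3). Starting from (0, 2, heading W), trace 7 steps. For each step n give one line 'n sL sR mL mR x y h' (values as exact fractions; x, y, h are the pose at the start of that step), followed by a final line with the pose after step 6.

0 60/13 60/53 60/13 1200/689 0 2 W
1 6/5 30/37 6/5 36/185 -1 2 N
2 60/89 60/41 60/89 -1440/3649 -1 3 E
3 15/13 3 15/13 -12/13 0 3 S
4 60/13 60/53 60/13 1200/689 0 2 W
5 6/5 30/37 6/5 36/185 -1 2 N
6 60/89 60/41 60/89 -1440/3649 -1 3 E
final 0 3 S

n=0: pose=(0,2,W); sL=60/13, sR=60/53; mL=60/13, mR=1200/689; mL+mR=4380/689 → advance +1; mR−mL=-1980/689 → turn -1·90°
n=1: pose=(-1,2,N); sL=6/5, sR=30/37; mL=6/5, mR=36/185; mL+mR=258/185 → advance +1; mR−mL=-186/185 → turn -1·90°
n=2: pose=(-1,3,E); sL=60/89, sR=60/41; mL=60/89, mR=-1440/3649; mL+mR=1020/3649 → advance +1; mR−mL=-3900/3649 → turn -1·90°
n=3: pose=(0,3,S); sL=15/13, sR=3; mL=15/13, mR=-12/13; mL+mR=3/13 → advance +1; mR−mL=-27/13 → turn -1·90°
n=4: pose=(0,2,W); sL=60/13, sR=60/53; mL=60/13, mR=1200/689; mL+mR=4380/689 → advance +1; mR−mL=-1980/689 → turn -1·90°
n=5: pose=(-1,2,N); sL=6/5, sR=30/37; mL=6/5, mR=36/185; mL+mR=258/185 → advance +1; mR−mL=-186/185 → turn -1·90°
n=6: pose=(-1,3,E); sL=60/89, sR=60/41; mL=60/89, mR=-1440/3649; mL+mR=1020/3649 → advance +1; mR−mL=-3900/3649 → turn -1·90°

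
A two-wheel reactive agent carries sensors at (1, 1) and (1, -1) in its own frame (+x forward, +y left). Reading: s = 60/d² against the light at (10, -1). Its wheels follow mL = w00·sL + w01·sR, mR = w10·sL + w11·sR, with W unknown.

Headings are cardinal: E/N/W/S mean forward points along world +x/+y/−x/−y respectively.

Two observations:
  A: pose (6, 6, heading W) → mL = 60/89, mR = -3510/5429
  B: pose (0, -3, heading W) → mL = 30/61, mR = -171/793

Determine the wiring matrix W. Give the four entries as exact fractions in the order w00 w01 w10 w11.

0 1 -1 1/2

obs A: pose=(6,6,W) → sL=60/61, sR=60/89, mL=60/89, mR=-3510/5429
obs B: pose=(0,-3,W) → sL=6/13, sR=30/61, mL=30/61, mR=-171/793
sensor matrix S = [[60/61, 60/89], [6/13, 30/61]]; det S = 743040/4305197
solve [mL_A; mL_B] = S·[w00; w01] and [mR_A; mR_B] = S·[w10; w11]:
  w00 = 0, w01 = 1, w10 = -1, w11 = 1/2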